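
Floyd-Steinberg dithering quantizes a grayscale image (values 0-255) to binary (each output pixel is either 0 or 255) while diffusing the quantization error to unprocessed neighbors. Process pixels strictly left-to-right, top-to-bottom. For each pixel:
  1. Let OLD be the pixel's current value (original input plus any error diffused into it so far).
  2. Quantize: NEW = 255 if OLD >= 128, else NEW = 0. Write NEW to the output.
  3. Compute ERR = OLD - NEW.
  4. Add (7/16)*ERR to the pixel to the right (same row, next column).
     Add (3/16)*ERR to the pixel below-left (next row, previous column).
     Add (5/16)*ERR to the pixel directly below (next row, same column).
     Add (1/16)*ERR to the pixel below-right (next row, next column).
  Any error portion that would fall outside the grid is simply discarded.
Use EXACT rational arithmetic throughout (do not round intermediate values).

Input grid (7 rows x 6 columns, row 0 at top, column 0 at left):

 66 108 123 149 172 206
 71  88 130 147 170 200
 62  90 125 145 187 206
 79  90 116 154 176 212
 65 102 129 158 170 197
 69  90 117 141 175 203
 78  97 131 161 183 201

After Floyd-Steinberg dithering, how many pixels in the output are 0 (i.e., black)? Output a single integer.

Answer: 20

Derivation:
(0,0): OLD=66 → NEW=0, ERR=66
(0,1): OLD=1095/8 → NEW=255, ERR=-945/8
(0,2): OLD=9129/128 → NEW=0, ERR=9129/128
(0,3): OLD=369055/2048 → NEW=255, ERR=-153185/2048
(0,4): OLD=4563801/32768 → NEW=255, ERR=-3792039/32768
(0,5): OLD=81459055/524288 → NEW=255, ERR=-52234385/524288
(1,0): OLD=8893/128 → NEW=0, ERR=8893/128
(1,1): OLD=101355/1024 → NEW=0, ERR=101355/1024
(1,2): OLD=5707655/32768 → NEW=255, ERR=-2648185/32768
(1,3): OLD=9309787/131072 → NEW=0, ERR=9309787/131072
(1,4): OLD=1187455761/8388608 → NEW=255, ERR=-951639279/8388608
(1,5): OLD=15032557863/134217728 → NEW=0, ERR=15032557863/134217728
(2,0): OLD=1675593/16384 → NEW=0, ERR=1675593/16384
(2,1): OLD=81193075/524288 → NEW=255, ERR=-52500365/524288
(2,2): OLD=632829849/8388608 → NEW=0, ERR=632829849/8388608
(2,3): OLD=11668829073/67108864 → NEW=255, ERR=-5443931247/67108864
(2,4): OLD=303864157875/2147483648 → NEW=255, ERR=-243744172365/2147483648
(2,5): OLD=6330881870869/34359738368 → NEW=255, ERR=-2430851412971/34359738368
(3,0): OLD=773293817/8388608 → NEW=0, ERR=773293817/8388608
(3,1): OLD=8024508101/67108864 → NEW=0, ERR=8024508101/67108864
(3,2): OLD=91493480895/536870912 → NEW=255, ERR=-45408601665/536870912
(3,3): OLD=2579701786781/34359738368 → NEW=0, ERR=2579701786781/34359738368
(3,4): OLD=42617777462589/274877906944 → NEW=255, ERR=-27476088808131/274877906944
(3,5): OLD=611619928115571/4398046511104 → NEW=255, ERR=-509881932215949/4398046511104
(4,0): OLD=124798495543/1073741824 → NEW=0, ERR=124798495543/1073741824
(4,1): OLD=3094426772235/17179869184 → NEW=255, ERR=-1286439869685/17179869184
(4,2): OLD=50225242791217/549755813888 → NEW=0, ERR=50225242791217/549755813888
(4,3): OLD=1736380599036117/8796093022208 → NEW=255, ERR=-506623121626923/8796093022208
(4,4): OLD=13583949023836581/140737488355328 → NEW=0, ERR=13583949023836581/140737488355328
(4,5): OLD=443043339838535011/2251799813685248 → NEW=255, ERR=-131165612651203229/2251799813685248
(5,0): OLD=25091135613521/274877906944 → NEW=0, ERR=25091135613521/274877906944
(5,1): OLD=1151666449530081/8796093022208 → NEW=255, ERR=-1091337271132959/8796093022208
(5,2): OLD=5333209042390267/70368744177664 → NEW=0, ERR=5333209042390267/70368744177664
(5,3): OLD=405248359818991161/2251799813685248 → NEW=255, ERR=-168960592670747079/2251799813685248
(5,4): OLD=710729861805036169/4503599627370496 → NEW=255, ERR=-437688043174440311/4503599627370496
(5,5): OLD=10686905529729027133/72057594037927936 → NEW=255, ERR=-7687780949942596547/72057594037927936
(6,0): OLD=11718093976480067/140737488355328 → NEW=0, ERR=11718093976480067/140737488355328
(6,1): OLD=257990173760657159/2251799813685248 → NEW=0, ERR=257990173760657159/2251799813685248
(6,2): OLD=1648188238292260975/9007199254740992 → NEW=255, ERR=-648647571666691985/9007199254740992
(6,3): OLD=13339322923510322227/144115188075855872 → NEW=0, ERR=13339322923510322227/144115188075855872
(6,4): OLD=388374280612184406707/2305843009213693952 → NEW=255, ERR=-199615686737307551053/2305843009213693952
(6,5): OLD=4564140080373958005509/36893488147419103232 → NEW=0, ERR=4564140080373958005509/36893488147419103232
Output grid:
  Row 0: .#.###  (2 black, running=2)
  Row 1: ..#.#.  (4 black, running=6)
  Row 2: .#.###  (2 black, running=8)
  Row 3: ..#.##  (3 black, running=11)
  Row 4: .#.#.#  (3 black, running=14)
  Row 5: .#.###  (2 black, running=16)
  Row 6: ..#.#.  (4 black, running=20)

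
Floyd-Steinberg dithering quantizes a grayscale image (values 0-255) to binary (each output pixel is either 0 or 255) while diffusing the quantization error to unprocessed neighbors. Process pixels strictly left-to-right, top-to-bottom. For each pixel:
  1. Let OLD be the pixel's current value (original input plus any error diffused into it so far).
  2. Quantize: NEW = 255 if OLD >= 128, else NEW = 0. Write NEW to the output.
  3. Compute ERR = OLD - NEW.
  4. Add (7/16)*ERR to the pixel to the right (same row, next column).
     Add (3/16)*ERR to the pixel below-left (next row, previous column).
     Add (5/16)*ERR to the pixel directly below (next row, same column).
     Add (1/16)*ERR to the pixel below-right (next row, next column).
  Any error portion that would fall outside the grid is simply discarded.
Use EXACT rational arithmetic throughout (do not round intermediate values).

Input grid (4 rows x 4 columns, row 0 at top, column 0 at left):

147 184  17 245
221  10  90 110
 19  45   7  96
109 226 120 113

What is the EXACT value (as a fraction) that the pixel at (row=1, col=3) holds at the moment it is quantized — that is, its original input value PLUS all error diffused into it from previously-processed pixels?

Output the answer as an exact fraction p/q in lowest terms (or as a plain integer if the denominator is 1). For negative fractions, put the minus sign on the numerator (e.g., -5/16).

Answer: 29898441/262144

Derivation:
(0,0): OLD=147 → NEW=255, ERR=-108
(0,1): OLD=547/4 → NEW=255, ERR=-473/4
(0,2): OLD=-2223/64 → NEW=0, ERR=-2223/64
(0,3): OLD=235319/1024 → NEW=255, ERR=-25801/1024
(1,0): OLD=10565/64 → NEW=255, ERR=-5755/64
(1,1): OLD=-40733/512 → NEW=0, ERR=-40733/512
(1,2): OLD=527967/16384 → NEW=0, ERR=527967/16384
(1,3): OLD=29898441/262144 → NEW=0, ERR=29898441/262144
Target (1,3): original=110, with diffused error = 29898441/262144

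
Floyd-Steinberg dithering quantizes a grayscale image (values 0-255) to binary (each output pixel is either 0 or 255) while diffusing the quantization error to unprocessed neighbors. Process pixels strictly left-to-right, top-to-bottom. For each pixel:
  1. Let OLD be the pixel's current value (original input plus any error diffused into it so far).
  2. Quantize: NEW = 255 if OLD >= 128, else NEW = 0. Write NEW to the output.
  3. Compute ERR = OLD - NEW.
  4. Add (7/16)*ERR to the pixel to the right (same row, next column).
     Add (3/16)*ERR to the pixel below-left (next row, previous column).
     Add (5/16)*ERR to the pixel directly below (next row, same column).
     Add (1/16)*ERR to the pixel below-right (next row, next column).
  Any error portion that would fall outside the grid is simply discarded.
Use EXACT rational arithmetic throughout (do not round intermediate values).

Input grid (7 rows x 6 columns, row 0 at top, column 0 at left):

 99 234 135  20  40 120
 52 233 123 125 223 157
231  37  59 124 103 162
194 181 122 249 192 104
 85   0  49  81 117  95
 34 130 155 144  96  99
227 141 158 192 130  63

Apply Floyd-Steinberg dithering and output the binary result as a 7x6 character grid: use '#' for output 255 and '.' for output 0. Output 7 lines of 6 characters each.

(0,0): OLD=99 → NEW=0, ERR=99
(0,1): OLD=4437/16 → NEW=255, ERR=357/16
(0,2): OLD=37059/256 → NEW=255, ERR=-28221/256
(0,3): OLD=-115627/4096 → NEW=0, ERR=-115627/4096
(0,4): OLD=1812051/65536 → NEW=0, ERR=1812051/65536
(0,5): OLD=138513477/1048576 → NEW=255, ERR=-128873403/1048576
(1,0): OLD=22303/256 → NEW=0, ERR=22303/256
(1,1): OLD=539865/2048 → NEW=255, ERR=17625/2048
(1,2): OLD=5794509/65536 → NEW=0, ERR=5794509/65536
(1,3): OLD=40148745/262144 → NEW=255, ERR=-26697975/262144
(1,4): OLD=2722519227/16777216 → NEW=255, ERR=-1555670853/16777216
(1,5): OLD=21408683437/268435456 → NEW=0, ERR=21408683437/268435456
(2,0): OLD=8514403/32768 → NEW=255, ERR=158563/32768
(2,1): OLD=66930289/1048576 → NEW=0, ERR=66930289/1048576
(2,2): OLD=1610576787/16777216 → NEW=0, ERR=1610576787/16777216
(2,3): OLD=16416531899/134217728 → NEW=0, ERR=16416531899/134217728
(2,4): OLD=584646733745/4294967296 → NEW=255, ERR=-510569926735/4294967296
(2,5): OLD=8873008680679/68719476736 → NEW=255, ERR=-8650457887001/68719476736
(3,0): OLD=3480940851/16777216 → NEW=255, ERR=-797249229/16777216
(3,1): OLD=26636705335/134217728 → NEW=255, ERR=-7588815305/134217728
(3,2): OLD=165555521045/1073741824 → NEW=255, ERR=-108248644075/1073741824
(3,3): OLD=15587430654271/68719476736 → NEW=255, ERR=-1936035913409/68719476736
(3,4): OLD=69581138835807/549755813888 → NEW=0, ERR=69581138835807/549755813888
(3,5): OLD=990490380058161/8796093022208 → NEW=0, ERR=990490380058161/8796093022208
(4,0): OLD=127879695005/2147483648 → NEW=0, ERR=127879695005/2147483648
(4,1): OLD=-463487125127/34359738368 → NEW=0, ERR=-463487125127/34359738368
(4,2): OLD=3054102728859/1099511627776 → NEW=0, ERR=3054102728859/1099511627776
(4,3): OLD=1598103137109031/17592186044416 → NEW=0, ERR=1598103137109031/17592186044416
(4,4): OLD=60699593535155351/281474976710656 → NEW=255, ERR=-11076525526061929/281474976710656
(4,5): OLD=544410289811002561/4503599627370496 → NEW=0, ERR=544410289811002561/4503599627370496
(5,0): OLD=27531611897211/549755813888 → NEW=0, ERR=27531611897211/549755813888
(5,1): OLD=2672905524343851/17592186044416 → NEW=255, ERR=-1813101916982229/17592186044416
(5,2): OLD=17869120096423433/140737488355328 → NEW=0, ERR=17869120096423433/140737488355328
(5,3): OLD=994086552380404083/4503599627370496 → NEW=255, ERR=-154331352599072397/4503599627370496
(5,4): OLD=874179098736942547/9007199254740992 → NEW=0, ERR=874179098736942547/9007199254740992
(5,5): OLD=25476311391944373039/144115188075855872 → NEW=255, ERR=-11273061567398874321/144115188075855872
(6,0): OLD=62860571865925985/281474976710656 → NEW=255, ERR=-8915547195291295/281474976710656
(6,1): OLD=548861469603535181/4503599627370496 → NEW=0, ERR=548861469603535181/4503599627370496
(6,2): OLD=4289760303025110405/18014398509481984 → NEW=255, ERR=-303911316892795515/18014398509481984
(6,3): OLD=57658547915661493009/288230376151711744 → NEW=255, ERR=-15840198003025001711/288230376151711744
(6,4): OLD=550990876201562343729/4611686018427387904 → NEW=0, ERR=550990876201562343729/4611686018427387904
(6,5): OLD=7149405487755238106039/73786976294838206464 → NEW=0, ERR=7149405487755238106039/73786976294838206464
Row 0: .##..#
Row 1: .#.##.
Row 2: #...##
Row 3: ####..
Row 4: ....#.
Row 5: .#.#.#
Row 6: #.##..

Answer: .##..#
.#.##.
#...##
####..
....#.
.#.#.#
#.##..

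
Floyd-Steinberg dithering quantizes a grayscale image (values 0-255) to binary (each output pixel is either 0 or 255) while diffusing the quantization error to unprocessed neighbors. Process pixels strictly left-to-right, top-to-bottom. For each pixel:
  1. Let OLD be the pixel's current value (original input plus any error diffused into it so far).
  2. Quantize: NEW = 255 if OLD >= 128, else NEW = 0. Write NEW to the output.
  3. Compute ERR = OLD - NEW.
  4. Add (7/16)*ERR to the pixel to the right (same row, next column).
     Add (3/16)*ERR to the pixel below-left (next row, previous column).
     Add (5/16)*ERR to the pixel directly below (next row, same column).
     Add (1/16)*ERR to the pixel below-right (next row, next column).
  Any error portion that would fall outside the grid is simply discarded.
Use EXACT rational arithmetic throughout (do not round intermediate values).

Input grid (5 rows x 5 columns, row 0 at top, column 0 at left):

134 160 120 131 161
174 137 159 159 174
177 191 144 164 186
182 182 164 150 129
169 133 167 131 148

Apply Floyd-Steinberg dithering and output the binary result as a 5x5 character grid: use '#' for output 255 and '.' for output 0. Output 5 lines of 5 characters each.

Answer: #.#.#
#.##.
##.##
#.#.#
#.##.

Derivation:
(0,0): OLD=134 → NEW=255, ERR=-121
(0,1): OLD=1713/16 → NEW=0, ERR=1713/16
(0,2): OLD=42711/256 → NEW=255, ERR=-22569/256
(0,3): OLD=378593/4096 → NEW=0, ERR=378593/4096
(0,4): OLD=13201447/65536 → NEW=255, ERR=-3510233/65536
(1,0): OLD=40003/256 → NEW=255, ERR=-25277/256
(1,1): OLD=211285/2048 → NEW=0, ERR=211285/2048
(1,2): OLD=13147001/65536 → NEW=255, ERR=-3564679/65536
(1,3): OLD=38937477/262144 → NEW=255, ERR=-27909243/262144
(1,4): OLD=488469487/4194304 → NEW=0, ERR=488469487/4194304
(2,0): OLD=5422711/32768 → NEW=255, ERR=-2933129/32768
(2,1): OLD=175854861/1048576 → NEW=255, ERR=-91532019/1048576
(2,2): OLD=1263287655/16777216 → NEW=0, ERR=1263287655/16777216
(2,3): OLD=48884546629/268435456 → NEW=255, ERR=-19566494651/268435456
(2,4): OLD=789629625507/4294967296 → NEW=255, ERR=-305587034973/4294967296
(3,0): OLD=2309556615/16777216 → NEW=255, ERR=-1968633465/16777216
(3,1): OLD=15020179067/134217728 → NEW=0, ERR=15020179067/134217728
(3,2): OLD=933588475065/4294967296 → NEW=255, ERR=-161628185415/4294967296
(3,3): OLD=877230646897/8589934592 → NEW=0, ERR=877230646897/8589934592
(3,4): OLD=20188241347605/137438953472 → NEW=255, ERR=-14858691787755/137438953472
(4,0): OLD=329239935113/2147483648 → NEW=255, ERR=-218368395127/2147483648
(4,1): OLD=7496906801545/68719476736 → NEW=0, ERR=7496906801545/68719476736
(4,2): OLD=251910401824039/1099511627776 → NEW=255, ERR=-28465063258841/1099511627776
(4,3): OLD=2268763124648329/17592186044416 → NEW=255, ERR=-2217244316677751/17592186044416
(4,4): OLD=18424591957114687/281474976710656 → NEW=0, ERR=18424591957114687/281474976710656
Row 0: #.#.#
Row 1: #.##.
Row 2: ##.##
Row 3: #.#.#
Row 4: #.##.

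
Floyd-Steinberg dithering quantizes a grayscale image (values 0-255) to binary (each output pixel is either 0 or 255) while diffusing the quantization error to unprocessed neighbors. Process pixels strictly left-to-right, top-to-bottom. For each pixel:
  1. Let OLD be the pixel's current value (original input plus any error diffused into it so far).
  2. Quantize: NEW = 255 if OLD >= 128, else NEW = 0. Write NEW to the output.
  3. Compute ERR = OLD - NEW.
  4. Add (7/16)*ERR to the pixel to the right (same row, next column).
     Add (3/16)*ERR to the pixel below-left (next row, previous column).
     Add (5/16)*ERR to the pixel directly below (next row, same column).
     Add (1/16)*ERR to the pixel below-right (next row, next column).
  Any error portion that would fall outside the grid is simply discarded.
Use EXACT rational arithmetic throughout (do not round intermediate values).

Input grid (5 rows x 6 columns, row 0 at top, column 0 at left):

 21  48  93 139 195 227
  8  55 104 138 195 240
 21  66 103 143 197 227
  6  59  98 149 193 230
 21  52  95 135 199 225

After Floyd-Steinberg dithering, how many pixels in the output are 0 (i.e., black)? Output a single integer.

Answer: 15

Derivation:
(0,0): OLD=21 → NEW=0, ERR=21
(0,1): OLD=915/16 → NEW=0, ERR=915/16
(0,2): OLD=30213/256 → NEW=0, ERR=30213/256
(0,3): OLD=780835/4096 → NEW=255, ERR=-263645/4096
(0,4): OLD=10934005/65536 → NEW=255, ERR=-5777675/65536
(0,5): OLD=197583027/1048576 → NEW=255, ERR=-69803853/1048576
(1,0): OLD=6473/256 → NEW=0, ERR=6473/256
(1,1): OLD=219903/2048 → NEW=0, ERR=219903/2048
(1,2): OLD=11754731/65536 → NEW=255, ERR=-4956949/65536
(1,3): OLD=19828687/262144 → NEW=0, ERR=19828687/262144
(1,4): OLD=3087641677/16777216 → NEW=255, ERR=-1190548403/16777216
(1,5): OLD=49027277579/268435456 → NEW=255, ERR=-19423763701/268435456
(2,0): OLD=1606757/32768 → NEW=0, ERR=1606757/32768
(2,1): OLD=113671335/1048576 → NEW=0, ERR=113671335/1048576
(2,2): OLD=2477731253/16777216 → NEW=255, ERR=-1800458827/16777216
(2,3): OLD=13643807053/134217728 → NEW=0, ERR=13643807053/134217728
(2,4): OLD=903911268199/4294967296 → NEW=255, ERR=-191305392281/4294967296
(2,5): OLD=12401501985857/68719476736 → NEW=255, ERR=-5121964581823/68719476736
(3,0): OLD=698758421/16777216 → NEW=0, ERR=698758421/16777216
(3,1): OLD=12621995377/134217728 → NEW=0, ERR=12621995377/134217728
(3,2): OLD=141135182051/1073741824 → NEW=255, ERR=-132668983069/1073741824
(3,3): OLD=7672645999657/68719476736 → NEW=0, ERR=7672645999657/68719476736
(3,4): OLD=121114785120777/549755813888 → NEW=255, ERR=-19072947420663/549755813888
(3,5): OLD=1660225089678311/8796093022208 → NEW=255, ERR=-582778630984729/8796093022208
(4,0): OLD=110913479579/2147483648 → NEW=0, ERR=110913479579/2147483648
(4,1): OLD=2866287561823/34359738368 → NEW=0, ERR=2866287561823/34359738368
(4,2): OLD=131607955554157/1099511627776 → NEW=0, ERR=131607955554157/1099511627776
(4,3): OLD=3659721761661185/17592186044416 → NEW=255, ERR=-826285679664895/17592186044416
(4,4): OLD=45645374610464017/281474976710656 → NEW=255, ERR=-26130744450753263/281474976710656
(4,5): OLD=727384774966152663/4503599627370496 → NEW=255, ERR=-421033130013323817/4503599627370496
Output grid:
  Row 0: ...###  (3 black, running=3)
  Row 1: ..#.##  (3 black, running=6)
  Row 2: ..#.##  (3 black, running=9)
  Row 3: ..#.##  (3 black, running=12)
  Row 4: ...###  (3 black, running=15)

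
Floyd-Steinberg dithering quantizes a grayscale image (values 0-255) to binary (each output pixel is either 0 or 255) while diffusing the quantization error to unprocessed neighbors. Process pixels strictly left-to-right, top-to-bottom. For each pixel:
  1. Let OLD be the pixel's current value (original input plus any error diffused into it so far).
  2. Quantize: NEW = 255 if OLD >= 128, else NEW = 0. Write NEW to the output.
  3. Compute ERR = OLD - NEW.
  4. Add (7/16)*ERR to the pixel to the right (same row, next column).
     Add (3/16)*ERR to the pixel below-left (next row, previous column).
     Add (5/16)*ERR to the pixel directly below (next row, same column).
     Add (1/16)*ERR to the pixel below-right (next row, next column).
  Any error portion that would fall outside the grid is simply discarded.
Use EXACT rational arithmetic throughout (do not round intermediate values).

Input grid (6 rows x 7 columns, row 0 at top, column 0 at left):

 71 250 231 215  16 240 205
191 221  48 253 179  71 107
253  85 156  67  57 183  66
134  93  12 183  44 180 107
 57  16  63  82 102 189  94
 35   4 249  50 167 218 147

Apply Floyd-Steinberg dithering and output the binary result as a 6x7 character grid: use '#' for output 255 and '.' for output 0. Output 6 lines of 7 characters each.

(0,0): OLD=71 → NEW=0, ERR=71
(0,1): OLD=4497/16 → NEW=255, ERR=417/16
(0,2): OLD=62055/256 → NEW=255, ERR=-3225/256
(0,3): OLD=858065/4096 → NEW=255, ERR=-186415/4096
(0,4): OLD=-256329/65536 → NEW=0, ERR=-256329/65536
(0,5): OLD=249863937/1048576 → NEW=255, ERR=-17522943/1048576
(0,6): OLD=3316668679/16777216 → NEW=255, ERR=-961521401/16777216
(1,0): OLD=55827/256 → NEW=255, ERR=-9453/256
(1,1): OLD=440453/2048 → NEW=255, ERR=-81787/2048
(1,2): OLD=1290217/65536 → NEW=0, ERR=1290217/65536
(1,3): OLD=64453365/262144 → NEW=255, ERR=-2393355/262144
(1,4): OLD=2815310335/16777216 → NEW=255, ERR=-1462879745/16777216
(1,5): OLD=2233369647/134217728 → NEW=0, ERR=2233369647/134217728
(1,6): OLD=204710545121/2147483648 → NEW=0, ERR=204710545121/2147483648
(2,0): OLD=7666823/32768 → NEW=255, ERR=-689017/32768
(2,1): OLD=67847485/1048576 → NEW=0, ERR=67847485/1048576
(2,2): OLD=3124800247/16777216 → NEW=255, ERR=-1153389833/16777216
(2,3): OLD=2543614719/134217728 → NEW=0, ERR=2543614719/134217728
(2,4): OLD=43585696175/1073741824 → NEW=0, ERR=43585696175/1073741824
(2,5): OLD=7503584467557/34359738368 → NEW=255, ERR=-1258148816283/34359738368
(2,6): OLD=44425428241939/549755813888 → NEW=0, ERR=44425428241939/549755813888
(3,0): OLD=2341446679/16777216 → NEW=255, ERR=-1936743401/16777216
(3,1): OLD=6511073099/134217728 → NEW=0, ERR=6511073099/134217728
(3,2): OLD=20763522193/1073741824 → NEW=0, ERR=20763522193/1073741824
(3,3): OLD=861986360999/4294967296 → NEW=255, ERR=-233230299481/4294967296
(3,4): OLD=14978789347351/549755813888 → NEW=0, ERR=14978789347351/549755813888
(3,5): OLD=871544262646837/4398046511104 → NEW=255, ERR=-249957597684683/4398046511104
(3,6): OLD=7395726524410603/70368744177664 → NEW=0, ERR=7395726524410603/70368744177664
(4,0): OLD=64470051193/2147483648 → NEW=0, ERR=64470051193/2147483648
(4,1): OLD=1398609997989/34359738368 → NEW=0, ERR=1398609997989/34359738368
(4,2): OLD=43816357337547/549755813888 → NEW=0, ERR=43816357337547/549755813888
(4,3): OLD=467147014460457/4398046511104 → NEW=0, ERR=467147014460457/4398046511104
(4,4): OLD=5029045980758187/35184372088832 → NEW=255, ERR=-3942968901893973/35184372088832
(4,5): OLD=161701374561658411/1125899906842624 → NEW=255, ERR=-125403101683210709/1125899906842624
(4,6): OLD=1343200725054400925/18014398509481984 → NEW=0, ERR=1343200725054400925/18014398509481984
(5,0): OLD=28594887575487/549755813888 → NEW=0, ERR=28594887575487/549755813888
(5,1): OLD=247595395037205/4398046511104 → NEW=0, ERR=247595395037205/4398046511104
(5,2): OLD=11294051241062307/35184372088832 → NEW=255, ERR=2322036358410147/35184372088832
(5,3): OLD=27031486461137999/281474976710656 → NEW=0, ERR=27031486461137999/281474976710656
(5,4): OLD=2877791478344564485/18014398509481984 → NEW=255, ERR=-1715880141573341435/18014398509481984
(5,5): OLD=21400807486398201013/144115188075855872 → NEW=255, ERR=-15348565472945046347/144115188075855872
(5,6): OLD=269195396030522752763/2305843009213693952 → NEW=0, ERR=269195396030522752763/2305843009213693952
Row 0: .###.##
Row 1: ##.##..
Row 2: #.#..#.
Row 3: #..#.#.
Row 4: ....##.
Row 5: ..#.##.

Answer: .###.##
##.##..
#.#..#.
#..#.#.
....##.
..#.##.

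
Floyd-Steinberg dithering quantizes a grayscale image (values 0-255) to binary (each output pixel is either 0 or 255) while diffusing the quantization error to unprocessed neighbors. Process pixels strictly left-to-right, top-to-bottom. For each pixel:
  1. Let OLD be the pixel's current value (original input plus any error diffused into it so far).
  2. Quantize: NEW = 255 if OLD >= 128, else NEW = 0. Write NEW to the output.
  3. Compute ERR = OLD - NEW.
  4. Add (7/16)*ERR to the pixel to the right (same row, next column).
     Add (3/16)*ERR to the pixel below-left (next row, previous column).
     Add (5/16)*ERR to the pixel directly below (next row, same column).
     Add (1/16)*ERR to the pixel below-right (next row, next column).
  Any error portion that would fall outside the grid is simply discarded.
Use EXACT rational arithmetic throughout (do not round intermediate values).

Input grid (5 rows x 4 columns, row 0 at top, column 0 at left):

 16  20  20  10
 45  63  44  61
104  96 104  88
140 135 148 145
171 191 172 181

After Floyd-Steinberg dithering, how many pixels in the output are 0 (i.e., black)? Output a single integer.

(0,0): OLD=16 → NEW=0, ERR=16
(0,1): OLD=27 → NEW=0, ERR=27
(0,2): OLD=509/16 → NEW=0, ERR=509/16
(0,3): OLD=6123/256 → NEW=0, ERR=6123/256
(1,0): OLD=881/16 → NEW=0, ERR=881/16
(1,1): OLD=13119/128 → NEW=0, ERR=13119/128
(1,2): OLD=429891/4096 → NEW=0, ERR=429891/4096
(1,3): OLD=7627077/65536 → NEW=0, ERR=7627077/65536
(2,0): OLD=287589/2048 → NEW=255, ERR=-234651/2048
(2,1): OLD=6620591/65536 → NEW=0, ERR=6620591/65536
(2,2): OLD=27423185/131072 → NEW=255, ERR=-6000175/131072
(2,3): OLD=232575433/2097152 → NEW=0, ERR=232575433/2097152
(3,0): OLD=129118253/1048576 → NEW=0, ERR=129118253/1048576
(3,1): OLD=3434253699/16777216 → NEW=255, ERR=-843936381/16777216
(3,2): OLD=37257462509/268435456 → NEW=255, ERR=-31193578771/268435456
(3,3): OLD=540975125243/4294967296 → NEW=0, ERR=540975125243/4294967296
(4,0): OLD=53700114073/268435456 → NEW=255, ERR=-14750927207/268435456
(4,1): OLD=294520444531/2147483648 → NEW=255, ERR=-253087885709/2147483648
(4,2): OLD=7187910959179/68719476736 → NEW=0, ERR=7187910959179/68719476736
(4,3): OLD=284619435195773/1099511627776 → NEW=255, ERR=4243970112893/1099511627776
Output grid:
  Row 0: ....  (4 black, running=4)
  Row 1: ....  (4 black, running=8)
  Row 2: #.#.  (2 black, running=10)
  Row 3: .##.  (2 black, running=12)
  Row 4: ##.#  (1 black, running=13)

Answer: 13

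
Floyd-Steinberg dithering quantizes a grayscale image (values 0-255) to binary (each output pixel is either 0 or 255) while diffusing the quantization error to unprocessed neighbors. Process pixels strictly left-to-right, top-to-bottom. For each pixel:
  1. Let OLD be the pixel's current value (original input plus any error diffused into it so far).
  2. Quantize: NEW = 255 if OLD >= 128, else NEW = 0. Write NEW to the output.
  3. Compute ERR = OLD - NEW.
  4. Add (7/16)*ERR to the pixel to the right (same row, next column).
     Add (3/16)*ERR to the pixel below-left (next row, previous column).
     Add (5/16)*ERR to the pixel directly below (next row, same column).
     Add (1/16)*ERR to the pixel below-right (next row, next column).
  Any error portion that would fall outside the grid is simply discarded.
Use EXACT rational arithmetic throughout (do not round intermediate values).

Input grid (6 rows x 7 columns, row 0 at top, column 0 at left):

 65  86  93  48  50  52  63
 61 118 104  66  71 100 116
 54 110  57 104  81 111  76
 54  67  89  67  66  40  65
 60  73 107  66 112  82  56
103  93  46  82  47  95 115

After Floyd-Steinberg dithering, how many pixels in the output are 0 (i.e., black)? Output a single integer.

Answer: 30

Derivation:
(0,0): OLD=65 → NEW=0, ERR=65
(0,1): OLD=1831/16 → NEW=0, ERR=1831/16
(0,2): OLD=36625/256 → NEW=255, ERR=-28655/256
(0,3): OLD=-3977/4096 → NEW=0, ERR=-3977/4096
(0,4): OLD=3248961/65536 → NEW=0, ERR=3248961/65536
(0,5): OLD=77268679/1048576 → NEW=0, ERR=77268679/1048576
(0,6): OLD=1597845361/16777216 → NEW=0, ERR=1597845361/16777216
(1,0): OLD=26309/256 → NEW=0, ERR=26309/256
(1,1): OLD=372323/2048 → NEW=255, ERR=-149917/2048
(1,2): OLD=2881311/65536 → NEW=0, ERR=2881311/65536
(1,3): OLD=22867059/262144 → NEW=0, ERR=22867059/262144
(1,4): OLD=2322164793/16777216 → NEW=255, ERR=-1956025287/16777216
(1,5): OLD=12479066505/134217728 → NEW=0, ERR=12479066505/134217728
(1,6): OLD=410265774055/2147483648 → NEW=255, ERR=-137342556185/2147483648
(2,0): OLD=2372081/32768 → NEW=0, ERR=2372081/32768
(2,1): OLD=139944811/1048576 → NEW=255, ERR=-127442069/1048576
(2,2): OLD=492358913/16777216 → NEW=0, ERR=492358913/16777216
(2,3): OLD=16775399225/134217728 → NEW=0, ERR=16775399225/134217728
(2,4): OLD=131139046153/1073741824 → NEW=0, ERR=131139046153/1073741824
(2,5): OLD=5985804020099/34359738368 → NEW=255, ERR=-2775929263741/34359738368
(2,6): OLD=14557173539781/549755813888 → NEW=0, ERR=14557173539781/549755813888
(3,0): OLD=903176417/16777216 → NEW=0, ERR=903176417/16777216
(3,1): OLD=8401813581/134217728 → NEW=0, ERR=8401813581/134217728
(3,2): OLD=151823354551/1073741824 → NEW=255, ERR=-121980810569/1073741824
(3,3): OLD=348282409809/4294967296 → NEW=0, ERR=348282409809/4294967296
(3,4): OLD=72736660460769/549755813888 → NEW=255, ERR=-67451072080671/549755813888
(3,5): OLD=-115786706262989/4398046511104 → NEW=0, ERR=-115786706262989/4398046511104
(3,6): OLD=3990429423539629/70368744177664 → NEW=0, ERR=3990429423539629/70368744177664
(4,0): OLD=190181516303/2147483648 → NEW=0, ERR=190181516303/2147483648
(4,1): OLD=3895398319427/34359738368 → NEW=0, ERR=3895398319427/34359738368
(4,2): OLD=77084372743117/549755813888 → NEW=255, ERR=-63103359798323/549755813888
(4,3): OLD=48455985950943/4398046511104 → NEW=0, ERR=48455985950943/4398046511104
(4,4): OLD=2765864717591789/35184372088832 → NEW=0, ERR=2765864717591789/35184372088832
(4,5): OLD=125120512950634093/1125899906842624 → NEW=0, ERR=125120512950634093/1125899906842624
(4,6): OLD=2174242864265274891/18014398509481984 → NEW=0, ERR=2174242864265274891/18014398509481984
(5,0): OLD=83525565092985/549755813888 → NEW=255, ERR=-56662167448455/549755813888
(5,1): OLD=296204866629459/4398046511104 → NEW=0, ERR=296204866629459/4398046511104
(5,2): OLD=1715120424692661/35184372088832 → NEW=0, ERR=1715120424692661/35184372088832
(5,3): OLD=32182478858558313/281474976710656 → NEW=0, ERR=32182478858558313/281474976710656
(5,4): OLD=2578090764055315939/18014398509481984 → NEW=255, ERR=-2015580855862589981/18014398509481984
(5,5): OLD=15610656053814016947/144115188075855872 → NEW=0, ERR=15610656053814016947/144115188075855872
(5,6): OLD=477431678664565082653/2305843009213693952 → NEW=255, ERR=-110558288684926875107/2305843009213693952
Output grid:
  Row 0: ..#....  (6 black, running=6)
  Row 1: .#..#.#  (4 black, running=10)
  Row 2: .#...#.  (5 black, running=15)
  Row 3: ..#.#..  (5 black, running=20)
  Row 4: ..#....  (6 black, running=26)
  Row 5: #...#.#  (4 black, running=30)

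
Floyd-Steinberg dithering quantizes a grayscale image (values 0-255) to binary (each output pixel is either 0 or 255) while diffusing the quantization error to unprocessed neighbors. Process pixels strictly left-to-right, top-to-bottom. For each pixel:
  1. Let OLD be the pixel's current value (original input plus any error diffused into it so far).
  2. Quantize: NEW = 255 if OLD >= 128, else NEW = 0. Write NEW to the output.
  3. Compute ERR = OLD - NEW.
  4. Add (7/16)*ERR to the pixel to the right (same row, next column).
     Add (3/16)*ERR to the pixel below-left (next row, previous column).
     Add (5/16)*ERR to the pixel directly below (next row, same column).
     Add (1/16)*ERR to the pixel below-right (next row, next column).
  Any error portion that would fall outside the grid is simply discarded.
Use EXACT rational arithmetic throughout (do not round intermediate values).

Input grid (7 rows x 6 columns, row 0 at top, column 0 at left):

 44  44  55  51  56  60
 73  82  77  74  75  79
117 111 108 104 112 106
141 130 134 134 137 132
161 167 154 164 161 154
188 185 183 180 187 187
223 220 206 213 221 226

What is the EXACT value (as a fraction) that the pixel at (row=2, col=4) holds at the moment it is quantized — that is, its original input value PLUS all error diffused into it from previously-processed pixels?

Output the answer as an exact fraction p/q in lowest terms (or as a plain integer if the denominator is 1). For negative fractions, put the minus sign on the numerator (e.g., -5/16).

Answer: 142905193129/1073741824

Derivation:
(0,0): OLD=44 → NEW=0, ERR=44
(0,1): OLD=253/4 → NEW=0, ERR=253/4
(0,2): OLD=5291/64 → NEW=0, ERR=5291/64
(0,3): OLD=89261/1024 → NEW=0, ERR=89261/1024
(0,4): OLD=1542331/16384 → NEW=0, ERR=1542331/16384
(0,5): OLD=26524957/262144 → NEW=0, ERR=26524957/262144
(1,0): OLD=6311/64 → NEW=0, ERR=6311/64
(1,1): OLD=83537/512 → NEW=255, ERR=-47023/512
(1,2): OLD=1359077/16384 → NEW=0, ERR=1359077/16384
(1,3): OLD=10508641/65536 → NEW=255, ERR=-6203039/65536
(1,4): OLD=366699875/4194304 → NEW=0, ERR=366699875/4194304
(1,5): OLD=10385332677/67108864 → NEW=255, ERR=-6727427643/67108864
(2,0): OLD=1069835/8192 → NEW=255, ERR=-1019125/8192
(2,1): OLD=12999401/262144 → NEW=0, ERR=12999401/262144
(2,2): OLD=554194555/4194304 → NEW=255, ERR=-515352965/4194304
(2,3): OLD=1417450979/33554432 → NEW=0, ERR=1417450979/33554432
(2,4): OLD=142905193129/1073741824 → NEW=255, ERR=-130898971991/1073741824
Target (2,4): original=112, with diffused error = 142905193129/1073741824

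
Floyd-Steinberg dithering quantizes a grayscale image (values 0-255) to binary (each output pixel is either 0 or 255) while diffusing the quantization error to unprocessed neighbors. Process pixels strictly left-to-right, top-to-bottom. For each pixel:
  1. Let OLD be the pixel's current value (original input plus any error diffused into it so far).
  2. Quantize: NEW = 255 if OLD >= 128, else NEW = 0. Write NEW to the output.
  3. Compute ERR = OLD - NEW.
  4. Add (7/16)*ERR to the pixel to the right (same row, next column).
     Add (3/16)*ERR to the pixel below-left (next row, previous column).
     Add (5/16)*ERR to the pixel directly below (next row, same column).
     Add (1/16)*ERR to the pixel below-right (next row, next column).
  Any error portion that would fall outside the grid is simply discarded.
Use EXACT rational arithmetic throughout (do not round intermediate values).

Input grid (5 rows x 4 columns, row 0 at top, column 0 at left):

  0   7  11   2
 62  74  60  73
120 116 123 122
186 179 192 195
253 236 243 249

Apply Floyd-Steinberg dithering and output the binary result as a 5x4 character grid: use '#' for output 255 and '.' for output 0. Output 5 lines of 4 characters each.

Answer: ....
....
###.
#.##
####

Derivation:
(0,0): OLD=0 → NEW=0, ERR=0
(0,1): OLD=7 → NEW=0, ERR=7
(0,2): OLD=225/16 → NEW=0, ERR=225/16
(0,3): OLD=2087/256 → NEW=0, ERR=2087/256
(1,0): OLD=1013/16 → NEW=0, ERR=1013/16
(1,1): OLD=13635/128 → NEW=0, ERR=13635/128
(1,2): OLD=462703/4096 → NEW=0, ERR=462703/4096
(1,3): OLD=8247609/65536 → NEW=0, ERR=8247609/65536
(2,0): OLD=327185/2048 → NEW=255, ERR=-195055/2048
(2,1): OLD=8700443/65536 → NEW=255, ERR=-8011237/65536
(2,2): OLD=17704547/131072 → NEW=255, ERR=-15718813/131072
(2,3): OLD=243103439/2097152 → NEW=0, ERR=243103439/2097152
(3,0): OLD=139792625/1048576 → NEW=255, ERR=-127594255/1048576
(3,1): OLD=991943247/16777216 → NEW=0, ERR=991943247/16777216
(3,2): OLD=52206775825/268435456 → NEW=255, ERR=-16244265455/268435456
(3,3): OLD=847202836471/4294967296 → NEW=255, ERR=-248013824009/4294967296
(4,0): OLD=60682459709/268435456 → NEW=255, ERR=-7768581571/268435456
(4,1): OLD=478595372487/2147483648 → NEW=255, ERR=-69012957753/2147483648
(4,2): OLD=13943006201111/68719476736 → NEW=255, ERR=-3580460366569/68719476736
(4,3): OLD=224715534873041/1099511627776 → NEW=255, ERR=-55659930209839/1099511627776
Row 0: ....
Row 1: ....
Row 2: ###.
Row 3: #.##
Row 4: ####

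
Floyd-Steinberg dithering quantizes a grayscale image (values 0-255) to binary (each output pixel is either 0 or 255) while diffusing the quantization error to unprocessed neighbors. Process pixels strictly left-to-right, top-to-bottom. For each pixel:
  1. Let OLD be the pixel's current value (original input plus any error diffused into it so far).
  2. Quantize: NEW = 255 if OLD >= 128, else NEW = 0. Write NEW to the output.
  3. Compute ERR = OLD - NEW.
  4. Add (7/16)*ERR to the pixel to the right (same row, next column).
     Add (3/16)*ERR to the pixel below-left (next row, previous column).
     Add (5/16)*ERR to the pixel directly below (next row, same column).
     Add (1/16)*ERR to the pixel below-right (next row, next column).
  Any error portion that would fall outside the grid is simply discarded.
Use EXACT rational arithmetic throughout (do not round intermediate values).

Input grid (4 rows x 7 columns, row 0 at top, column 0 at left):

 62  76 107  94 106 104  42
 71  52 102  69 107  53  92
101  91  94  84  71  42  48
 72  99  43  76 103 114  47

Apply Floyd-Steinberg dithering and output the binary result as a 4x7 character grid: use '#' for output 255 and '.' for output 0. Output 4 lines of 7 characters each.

(0,0): OLD=62 → NEW=0, ERR=62
(0,1): OLD=825/8 → NEW=0, ERR=825/8
(0,2): OLD=19471/128 → NEW=255, ERR=-13169/128
(0,3): OLD=100329/2048 → NEW=0, ERR=100329/2048
(0,4): OLD=4175711/32768 → NEW=0, ERR=4175711/32768
(0,5): OLD=83755929/524288 → NEW=255, ERR=-49937511/524288
(0,6): OLD=2758959/8388608 → NEW=0, ERR=2758959/8388608
(1,0): OLD=14043/128 → NEW=0, ERR=14043/128
(1,1): OLD=119613/1024 → NEW=0, ERR=119613/1024
(1,2): OLD=4475585/32768 → NEW=255, ERR=-3880255/32768
(1,3): OLD=6549069/131072 → NEW=0, ERR=6549069/131072
(1,4): OLD=1290883559/8388608 → NEW=255, ERR=-848211481/8388608
(1,5): OLD=-870841385/67108864 → NEW=0, ERR=-870841385/67108864
(1,6): OLD=86406715065/1073741824 → NEW=0, ERR=86406715065/1073741824
(2,0): OLD=2575343/16384 → NEW=255, ERR=-1602577/16384
(2,1): OLD=36366453/524288 → NEW=0, ERR=36366453/524288
(2,2): OLD=872504607/8388608 → NEW=0, ERR=872504607/8388608
(2,3): OLD=7969771879/67108864 → NEW=0, ERR=7969771879/67108864
(2,4): OLD=49418106295/536870912 → NEW=0, ERR=49418106295/536870912
(2,5): OLD=1494389758685/17179869184 → NEW=0, ERR=1494389758685/17179869184
(2,6): OLD=30344469654747/274877906944 → NEW=0, ERR=30344469654747/274877906944
(3,0): OLD=456666815/8388608 → NEW=0, ERR=456666815/8388608
(3,1): OLD=10595266707/67108864 → NEW=255, ERR=-6517493613/67108864
(3,2): OLD=32006424521/536870912 → NEW=0, ERR=32006424521/536870912
(3,3): OLD=349941372383/2147483648 → NEW=255, ERR=-197666957857/2147483648
(3,4): OLD=31673402659519/274877906944 → NEW=0, ERR=31673402659519/274877906944
(3,5): OLD=479488890482285/2199023255552 → NEW=255, ERR=-81262039683475/2199023255552
(3,6): OLD=2489891885692339/35184372088832 → NEW=0, ERR=2489891885692339/35184372088832
Row 0: ..#..#.
Row 1: ..#.#..
Row 2: #......
Row 3: .#.#.#.

Answer: ..#..#.
..#.#..
#......
.#.#.#.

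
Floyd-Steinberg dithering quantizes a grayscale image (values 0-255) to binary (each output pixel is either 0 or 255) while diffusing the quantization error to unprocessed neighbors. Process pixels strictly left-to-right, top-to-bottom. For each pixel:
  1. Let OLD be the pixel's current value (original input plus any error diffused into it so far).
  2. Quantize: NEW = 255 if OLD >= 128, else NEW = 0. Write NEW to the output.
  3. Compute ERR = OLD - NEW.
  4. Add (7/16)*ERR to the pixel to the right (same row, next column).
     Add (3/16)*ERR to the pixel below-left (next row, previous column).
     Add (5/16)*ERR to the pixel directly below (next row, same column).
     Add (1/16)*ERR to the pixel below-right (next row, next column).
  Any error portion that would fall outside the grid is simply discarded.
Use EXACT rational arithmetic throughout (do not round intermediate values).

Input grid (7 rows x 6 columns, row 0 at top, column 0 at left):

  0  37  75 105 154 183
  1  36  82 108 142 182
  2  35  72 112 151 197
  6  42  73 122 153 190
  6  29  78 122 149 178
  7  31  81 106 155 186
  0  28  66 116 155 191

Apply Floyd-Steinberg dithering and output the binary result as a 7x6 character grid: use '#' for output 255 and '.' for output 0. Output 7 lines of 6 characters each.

(0,0): OLD=0 → NEW=0, ERR=0
(0,1): OLD=37 → NEW=0, ERR=37
(0,2): OLD=1459/16 → NEW=0, ERR=1459/16
(0,3): OLD=37093/256 → NEW=255, ERR=-28187/256
(0,4): OLD=433475/4096 → NEW=0, ERR=433475/4096
(0,5): OLD=15027413/65536 → NEW=255, ERR=-1684267/65536
(1,0): OLD=127/16 → NEW=0, ERR=127/16
(1,1): OLD=8721/128 → NEW=0, ERR=8721/128
(1,2): OLD=499597/4096 → NEW=0, ERR=499597/4096
(1,3): OLD=2498509/16384 → NEW=255, ERR=-1679411/16384
(1,4): OLD=124283611/1048576 → NEW=0, ERR=124283611/1048576
(1,5): OLD=3899666829/16777216 → NEW=255, ERR=-378523251/16777216
(2,0): OLD=35339/2048 → NEW=0, ERR=35339/2048
(2,1): OLD=5715169/65536 → NEW=0, ERR=5715169/65536
(2,2): OLD=139783635/1048576 → NEW=255, ERR=-127603245/1048576
(2,3): OLD=474580811/8388608 → NEW=0, ERR=474580811/8388608
(2,4): OLD=54265287473/268435456 → NEW=255, ERR=-14185753807/268435456
(2,5): OLD=748343024999/4294967296 → NEW=255, ERR=-346873635481/4294967296
(3,0): OLD=29091203/1048576 → NEW=0, ERR=29091203/1048576
(3,1): OLD=500389423/8388608 → NEW=0, ERR=500389423/8388608
(3,2): OLD=5175887185/67108864 → NEW=0, ERR=5175887185/67108864
(3,3): OLD=669620088911/4294967296 → NEW=255, ERR=-425596571569/4294967296
(3,4): OLD=2801204051927/34359738368 → NEW=0, ERR=2801204051927/34359738368
(3,5): OLD=108371311095673/549755813888 → NEW=255, ERR=-31816421445767/549755813888
(4,0): OLD=3470122757/134217728 → NEW=0, ERR=3470122757/134217728
(4,1): OLD=161378036025/2147483648 → NEW=0, ERR=161378036025/2147483648
(4,2): OLD=8255105258827/68719476736 → NEW=0, ERR=8255105258827/68719476736
(4,3): OLD=179985762463943/1099511627776 → NEW=255, ERR=-100389702618937/1099511627776
(4,4): OLD=2066849199597479/17592186044416 → NEW=0, ERR=2066849199597479/17592186044416
(4,5): OLD=60914079294943025/281474976710656 → NEW=255, ERR=-10862039766274255/281474976710656
(5,0): OLD=1002262097211/34359738368 → NEW=0, ERR=1002262097211/34359738368
(5,1): OLD=100479034214075/1099511627776 → NEW=0, ERR=100479034214075/1099511627776
(5,2): OLD=1285092588195185/8796093022208 → NEW=255, ERR=-957911132467855/8796093022208
(5,3): OLD=16708270012316755/281474976710656 → NEW=0, ERR=16708270012316755/281474976710656
(5,4): OLD=115259735640896481/562949953421312 → NEW=255, ERR=-28292502481538079/562949953421312
(5,5): OLD=1434810320735434737/9007199254740992 → NEW=255, ERR=-862025489223518223/9007199254740992
(6,0): OLD=461799038195985/17592186044416 → NEW=0, ERR=461799038195985/17592186044416
(6,1): OLD=13917906751361165/281474976710656 → NEW=0, ERR=13917906751361165/281474976710656
(6,2): OLD=79311146066719389/1125899906842624 → NEW=0, ERR=79311146066719389/1125899906842624
(6,3): OLD=2686646009968167053/18014398509481984 → NEW=255, ERR=-1907025609949738867/18014398509481984
(6,4): OLD=22696904982268218593/288230376151711744 → NEW=0, ERR=22696904982268218593/288230376151711744
(6,5): OLD=887300524849198207687/4611686018427387904 → NEW=255, ERR=-288679409849785707833/4611686018427387904
Row 0: ...#.#
Row 1: ...#.#
Row 2: ..#.##
Row 3: ...#.#
Row 4: ...#.#
Row 5: ..#.##
Row 6: ...#.#

Answer: ...#.#
...#.#
..#.##
...#.#
...#.#
..#.##
...#.#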